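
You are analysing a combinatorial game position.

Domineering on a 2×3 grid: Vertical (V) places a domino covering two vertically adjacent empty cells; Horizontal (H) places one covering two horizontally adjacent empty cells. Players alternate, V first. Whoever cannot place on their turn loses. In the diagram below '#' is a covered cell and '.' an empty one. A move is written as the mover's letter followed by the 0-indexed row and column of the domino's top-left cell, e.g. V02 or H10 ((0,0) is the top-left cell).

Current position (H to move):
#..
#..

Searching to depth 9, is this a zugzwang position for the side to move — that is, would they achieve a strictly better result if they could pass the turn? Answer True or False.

p1 H@[#../#..]: H01[###/#..]+1* H11[#../###]+1
p2 V@[###/#..] terminal -1; root [#../#..] d9
if H skipped the turn, V would face:
~ p1 V@[#../#..]: V01[##./##.]+1* V02[#.#/#.#]+1
~ p2 H@[##./##.] terminal -1; root [#../#..] d9
compare (H): move=+1 vs pass=-1

zugzwang(#../#.., H) = False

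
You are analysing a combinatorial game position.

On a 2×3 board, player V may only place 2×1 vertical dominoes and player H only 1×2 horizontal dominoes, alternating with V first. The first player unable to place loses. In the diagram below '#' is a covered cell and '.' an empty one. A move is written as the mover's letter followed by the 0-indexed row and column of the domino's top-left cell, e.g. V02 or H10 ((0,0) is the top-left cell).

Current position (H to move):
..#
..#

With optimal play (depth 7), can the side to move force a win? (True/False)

H winning at [..#/..#]: True

p1 H@[..#/..#]: H00[###/..#]+1* H10[..#/###]+1
p2 V@[###/..#] terminal -1; root [..#/..#] d7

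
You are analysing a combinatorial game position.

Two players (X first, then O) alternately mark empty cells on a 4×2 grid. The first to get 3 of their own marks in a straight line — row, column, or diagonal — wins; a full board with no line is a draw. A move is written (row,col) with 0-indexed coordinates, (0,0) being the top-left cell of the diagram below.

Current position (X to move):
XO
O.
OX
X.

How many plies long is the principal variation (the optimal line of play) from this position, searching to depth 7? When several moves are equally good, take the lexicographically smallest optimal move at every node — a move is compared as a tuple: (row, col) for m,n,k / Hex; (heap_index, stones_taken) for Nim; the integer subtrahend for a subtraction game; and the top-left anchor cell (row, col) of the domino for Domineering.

[XO/O./OX/X.] X move#1: (1,1):+0/XO/OX/OX/X.*, (3,1):+0/XO/O./OX/XX
[XO/OX/OX/X.] O move#2: (3,1):+0/XO/OX/OX/XO*
[XO/OX/OX/XO] end (terminal +0, X#3); searched XO/O./OX/X. to 7

PV length from [XO/O./OX/X.]: 2 plies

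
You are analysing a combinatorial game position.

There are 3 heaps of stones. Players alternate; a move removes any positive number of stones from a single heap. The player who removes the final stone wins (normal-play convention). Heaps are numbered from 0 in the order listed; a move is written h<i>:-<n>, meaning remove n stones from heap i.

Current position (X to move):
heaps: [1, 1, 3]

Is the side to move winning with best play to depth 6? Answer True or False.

[(1,1,3)] X move#1: h0:-1:-1/(0,1,3), h1:-1:-1/(1,0,3), h2:-1:-1/(1,1,2), h2:-2:-1/(1,1,1), h2:-3:+1/(1,1,0)*
[(1,1,0)] O move#2: h0:-1:-1/(0,1,0)*, h1:-1:-1/(1,0,0)
[(0,1,0)] X move#3: h1:-1:+1/(0,0,0)*
[(0,0,0)] end (terminal -1, O#4); searched (1,1,3) to 6

X winning at [(1,1,3)]: True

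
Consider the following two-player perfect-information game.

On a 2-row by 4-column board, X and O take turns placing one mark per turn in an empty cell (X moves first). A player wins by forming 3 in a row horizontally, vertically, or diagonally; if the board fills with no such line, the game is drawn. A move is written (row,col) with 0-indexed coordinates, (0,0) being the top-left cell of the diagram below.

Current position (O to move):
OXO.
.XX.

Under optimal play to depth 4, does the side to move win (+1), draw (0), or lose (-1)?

value(OXO./.XX., O) = -1

p1 O@[OXO./.XX.]: (0,3)[OXOO/.XX.]-1* (1,0)[OXO./OXX.]-1 (1,3)[OXO./.XXO]-1
p2 X@[OXOO/.XX.]: (1,0)[OXOO/XXX.]+1* (1,3)[OXOO/.XXX]+1
p3 O@[OXOO/XXX.] terminal -1; root [OXO./.XX.] d4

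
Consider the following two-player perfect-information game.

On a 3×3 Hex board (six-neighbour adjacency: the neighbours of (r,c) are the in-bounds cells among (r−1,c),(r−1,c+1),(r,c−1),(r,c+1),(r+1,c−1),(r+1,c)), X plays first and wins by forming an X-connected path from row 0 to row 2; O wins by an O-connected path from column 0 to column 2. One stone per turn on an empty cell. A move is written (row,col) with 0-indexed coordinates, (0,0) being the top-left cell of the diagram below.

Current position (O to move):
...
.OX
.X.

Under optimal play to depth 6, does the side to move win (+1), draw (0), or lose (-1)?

value(.../.OX/.X., O) = +1

ply 1, O at .../.OX/.X. | (0,0)=-1→O../.OX/.X.; (0,1)=-1→.O./.OX/.X.; (0,2)=+1→..O/.OX/.X.*; (1,0)=-1→.../OOX/.X.; (2,0)=-1→.../.OX/OX.; (2,2)=-1→.../.OX/.XO
ply 2, X at ..O/.OX/.X. | (0,0)=-1→X.O/.OX/.X.*; (0,1)=-1→.XO/.OX/.X.; (1,0)=-1→..O/XOX/.X.; (2,0)=-1→..O/.OX/XX.; (2,2)=-1→..O/.OX/.XX
ply 3, O at X.O/.OX/.X. | (0,1)=+1→XOO/.OX/.X.*; (1,0)=+1→X.O/OOX/.X.; (2,0)=+1→X.O/.OX/OX.; (2,2)=+1→X.O/.OX/.XO
ply 4, X at XOO/.OX/.X. | (1,0)=-1→XOO/XOX/.X.*; (2,0)=-1→XOO/.OX/XX.; (2,2)=-1→XOO/.OX/.XX
ply 5, O at XOO/XOX/.X. | (2,0)=+1→XOO/XOX/OX.*; (2,2)=-1→XOO/XOX/.XO
ply 6: XOO/XOX/OX. is terminal -1 (X); from .../.OX/.X. depth 6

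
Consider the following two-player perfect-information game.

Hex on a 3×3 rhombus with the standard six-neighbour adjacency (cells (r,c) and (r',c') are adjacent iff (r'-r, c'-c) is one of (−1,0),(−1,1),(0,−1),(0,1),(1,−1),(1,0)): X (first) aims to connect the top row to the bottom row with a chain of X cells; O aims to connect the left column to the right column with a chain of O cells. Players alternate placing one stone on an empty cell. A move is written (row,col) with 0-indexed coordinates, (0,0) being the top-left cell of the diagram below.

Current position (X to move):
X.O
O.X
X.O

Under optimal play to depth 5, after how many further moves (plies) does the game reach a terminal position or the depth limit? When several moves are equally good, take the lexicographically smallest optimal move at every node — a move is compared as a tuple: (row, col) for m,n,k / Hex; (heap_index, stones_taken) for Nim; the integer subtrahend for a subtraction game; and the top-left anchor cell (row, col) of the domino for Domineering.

p1 X@[X.O/O.X/X.O]: (0,1)[XXO/O.X/X.O]-1* (1,1)[X.O/OXX/X.O]-1 (2,1)[X.O/O.X/XXO]-1
p2 O@[XXO/O.X/X.O]: (1,1)[XXO/OOX/X.O]+1* (2,1)[XXO/O.X/XOO]-1
p3 X@[XXO/OOX/X.O] terminal -1; root [X.O/O.X/X.O] d5

PV length from [X.O/O.X/X.O]: 2 plies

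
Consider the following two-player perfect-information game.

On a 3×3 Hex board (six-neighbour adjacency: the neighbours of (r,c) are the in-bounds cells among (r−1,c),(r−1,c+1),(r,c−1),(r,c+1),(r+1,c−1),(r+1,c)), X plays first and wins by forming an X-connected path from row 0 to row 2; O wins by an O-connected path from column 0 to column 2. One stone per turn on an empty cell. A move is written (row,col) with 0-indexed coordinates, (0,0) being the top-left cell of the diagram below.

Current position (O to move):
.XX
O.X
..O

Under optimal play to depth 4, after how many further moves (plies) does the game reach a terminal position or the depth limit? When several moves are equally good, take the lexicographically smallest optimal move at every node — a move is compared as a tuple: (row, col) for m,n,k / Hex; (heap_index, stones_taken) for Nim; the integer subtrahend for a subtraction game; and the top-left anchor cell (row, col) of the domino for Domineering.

PV length from [.XX/O.X/..O]: 3 plies

p1 O@[.XX/O.X/..O]: (0,0)[OXX/O.X/..O]-1 (1,1)[.XX/OOX/..O]-1 (2,0)[.XX/O.X/O.O]-1 (2,1)[.XX/O.X/.OO]+1*
p2 X@[.XX/O.X/.OO]: (0,0)[XXX/O.X/.OO]-1* (1,1)[.XX/OXX/.OO]-1 (2,0)[.XX/O.X/XOO]-1
p3 O@[XXX/O.X/.OO]: (1,1)[XXX/OOX/.OO]+1* (2,0)[XXX/O.X/OOO]+1
p4 X@[XXX/OOX/.OO] terminal -1; root [.XX/O.X/..O] d4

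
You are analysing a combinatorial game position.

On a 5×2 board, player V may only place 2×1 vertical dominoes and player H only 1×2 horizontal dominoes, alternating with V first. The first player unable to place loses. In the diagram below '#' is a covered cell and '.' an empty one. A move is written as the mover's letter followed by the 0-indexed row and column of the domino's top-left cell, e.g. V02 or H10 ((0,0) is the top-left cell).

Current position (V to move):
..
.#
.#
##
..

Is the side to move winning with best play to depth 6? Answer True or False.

V winning at [../.#/.#/##/..]: False

p1 V@[../.#/.#/##/..]: V00[#./##/.#/##/..]-1* V10[../##/##/##/..]-1
p2 H@[#./##/.#/##/..]: H40[#./##/.#/##/##]+1*
p3 V@[#./##/.#/##/##] terminal -1; root [../.#/.#/##/..] d6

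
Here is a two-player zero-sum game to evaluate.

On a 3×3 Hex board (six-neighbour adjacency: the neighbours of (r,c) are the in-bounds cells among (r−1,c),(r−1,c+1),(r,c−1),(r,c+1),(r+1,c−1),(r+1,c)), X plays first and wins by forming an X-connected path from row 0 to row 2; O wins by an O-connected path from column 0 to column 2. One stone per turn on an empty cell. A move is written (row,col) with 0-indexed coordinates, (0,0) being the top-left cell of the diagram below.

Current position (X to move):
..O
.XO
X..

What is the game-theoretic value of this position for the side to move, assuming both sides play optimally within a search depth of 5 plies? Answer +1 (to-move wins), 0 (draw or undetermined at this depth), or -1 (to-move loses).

value(..O/.XO/X.., X) = +1

[..O/.XO/X..] X move#1: (0,0):+1/X.O/.XO/X..*, (0,1):+1/.XO/.XO/X.., (1,0):+1/..O/XXO/X.., (2,1):-1/..O/.XO/XX., (2,2):-1/..O/.XO/X.X
[X.O/.XO/X..] O move#2: (0,1):-1/XOO/.XO/X..*, (1,0):-1/X.O/OXO/X.., (2,1):-1/X.O/.XO/XO., (2,2):-1/X.O/.XO/X.O
[XOO/.XO/X..] X move#3: (1,0):+1/XOO/XXO/X..*, (2,1):-1/XOO/.XO/XX., (2,2):-1/XOO/.XO/X.X
[XOO/XXO/X..] end (terminal -1, O#4); searched ..O/.XO/X.. to 5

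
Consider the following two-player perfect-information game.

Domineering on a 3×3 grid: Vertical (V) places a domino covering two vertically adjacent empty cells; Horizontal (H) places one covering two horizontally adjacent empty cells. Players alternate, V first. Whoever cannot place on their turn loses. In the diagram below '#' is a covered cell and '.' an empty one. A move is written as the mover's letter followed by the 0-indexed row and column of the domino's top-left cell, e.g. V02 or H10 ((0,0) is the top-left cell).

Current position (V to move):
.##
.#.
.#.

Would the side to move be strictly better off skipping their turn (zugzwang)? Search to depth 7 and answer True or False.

zugzwang(.##/.#./.#., V) = False

p1 V@[.##/.#./.#.]: V00[###/##./.#.]+1* V10[.##/##./##.]+1 V12[.##/.##/.##]+1
p2 H@[###/##./.#.] terminal -1; root [.##/.#./.#.] d7
suppose V passes — search the same position with H to move:
pass> p1 H@[.##/.#./.#.] terminal -1; root [.##/.#./.#.] d7
for V: play +1, pass +1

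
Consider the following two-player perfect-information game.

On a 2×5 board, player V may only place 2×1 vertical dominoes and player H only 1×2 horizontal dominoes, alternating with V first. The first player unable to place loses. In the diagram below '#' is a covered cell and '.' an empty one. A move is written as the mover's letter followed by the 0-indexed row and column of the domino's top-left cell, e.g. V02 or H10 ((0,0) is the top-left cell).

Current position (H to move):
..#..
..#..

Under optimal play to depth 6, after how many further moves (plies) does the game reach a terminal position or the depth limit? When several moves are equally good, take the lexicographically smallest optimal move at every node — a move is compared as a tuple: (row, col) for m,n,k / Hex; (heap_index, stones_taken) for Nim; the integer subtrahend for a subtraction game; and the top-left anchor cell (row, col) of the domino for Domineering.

[..#../..#..] H move#1: H00:-1/###../..#..*, H03:-1/..###/..#.., H10:-1/..#../###.., H13:-1/..#../..###
[###../..#..] V move#2: V03:+1/####./..##.*, V04:+1/###.#/..#.#
[####./..##.] H move#3: H10:-1/####./####.*
[####./####.] V move#4: V04:+1/#####/#####*
[#####/#####] end (terminal -1, H#5); searched ..#../..#.. to 6

PV length from [..#../..#..]: 4 plies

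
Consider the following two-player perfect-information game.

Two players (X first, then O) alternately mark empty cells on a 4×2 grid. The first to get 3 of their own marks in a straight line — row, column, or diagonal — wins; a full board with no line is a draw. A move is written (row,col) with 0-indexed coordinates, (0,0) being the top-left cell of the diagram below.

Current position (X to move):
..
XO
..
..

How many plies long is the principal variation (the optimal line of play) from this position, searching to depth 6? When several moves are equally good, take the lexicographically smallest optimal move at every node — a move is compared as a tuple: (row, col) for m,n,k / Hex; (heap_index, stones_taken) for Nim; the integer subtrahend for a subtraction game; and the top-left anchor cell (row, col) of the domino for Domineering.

PV length from [../XO/../..]: 3 plies

[../XO/../..] X move#1: (0,0):+0/X./XO/../.., (0,1):+0/.X/XO/../.., (2,0):+1/../XO/X./..*, (2,1):+0/../XO/.X/.., (3,0):+0/../XO/../X., (3,1):+0/../XO/../.X
[../XO/X./..] O move#2: (0,0):-1/O./XO/X./..*, (0,1):-1/.O/XO/X./.., (2,1):-1/../XO/XO/.., (3,0):-1/../XO/X./O., (3,1):-1/../XO/X./.O
[O./XO/X./..] X move#3: (0,1):+0/OX/XO/X./.., (2,1):+0/O./XO/XX/.., (3,0):+1/O./XO/X./X.*, (3,1):+0/O./XO/X./.X
[O./XO/X./X.] end (terminal -1, O#4); searched ../XO/../.. to 6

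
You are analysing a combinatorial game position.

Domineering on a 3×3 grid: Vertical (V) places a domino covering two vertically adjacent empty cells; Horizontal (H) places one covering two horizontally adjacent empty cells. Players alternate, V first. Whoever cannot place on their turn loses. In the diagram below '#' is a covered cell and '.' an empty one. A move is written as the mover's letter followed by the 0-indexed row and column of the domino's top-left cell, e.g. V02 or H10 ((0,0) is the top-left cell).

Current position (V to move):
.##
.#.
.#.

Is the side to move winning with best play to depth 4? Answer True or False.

ply 1, V at .##/.#./.#. | V00=+1→###/##./.#.*; V10=+1→.##/##./##.; V12=+1→.##/.##/.##
ply 2: ###/##./.#. is terminal -1 (H); from .##/.#./.#. depth 4

V winning at [.##/.#./.#.]: True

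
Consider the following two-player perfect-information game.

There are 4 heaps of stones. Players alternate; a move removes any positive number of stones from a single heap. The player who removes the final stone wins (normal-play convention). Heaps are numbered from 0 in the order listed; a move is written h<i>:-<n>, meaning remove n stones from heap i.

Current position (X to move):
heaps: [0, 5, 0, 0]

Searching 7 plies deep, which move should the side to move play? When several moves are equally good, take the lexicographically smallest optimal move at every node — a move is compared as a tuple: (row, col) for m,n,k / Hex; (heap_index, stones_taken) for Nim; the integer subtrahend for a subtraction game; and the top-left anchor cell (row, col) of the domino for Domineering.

X's best at [(0,5,0,0)]: h1:-5

[(0,5,0,0)] X move#1: h1:-1:-1/(0,4,0,0), h1:-2:-1/(0,3,0,0), h1:-3:-1/(0,2,0,0), h1:-4:-1/(0,1,0,0), h1:-5:+1/(0,0,0,0)*
[(0,0,0,0)] end (terminal -1, O#2); searched (0,5,0,0) to 7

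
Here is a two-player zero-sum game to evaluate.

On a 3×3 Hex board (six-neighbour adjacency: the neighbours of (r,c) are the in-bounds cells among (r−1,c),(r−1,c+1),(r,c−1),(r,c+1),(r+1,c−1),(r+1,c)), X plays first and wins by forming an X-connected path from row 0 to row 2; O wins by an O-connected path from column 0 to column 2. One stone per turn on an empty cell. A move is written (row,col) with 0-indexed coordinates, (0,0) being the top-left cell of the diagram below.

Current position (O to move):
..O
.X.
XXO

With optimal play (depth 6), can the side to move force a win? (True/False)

[..O/.X./XXO] O move#1: (0,0):-1/O.O/.X./XXO, (0,1):+1/.OO/.X./XXO*, (1,0):-1/..O/OX./XXO, (1,2):-1/..O/.XO/XXO
[.OO/.X./XXO] X move#2: (0,0):-1/XOO/.X./XXO*, (1,0):-1/.OO/XX./XXO, (1,2):-1/.OO/.XX/XXO
[XOO/.X./XXO] O move#3: (1,0):+1/XOO/OX./XXO*, (1,2):-1/XOO/.XO/XXO
[XOO/OX./XXO] end (terminal -1, X#4); searched ..O/.X./XXO to 6

O winning at [..O/.X./XXO]: True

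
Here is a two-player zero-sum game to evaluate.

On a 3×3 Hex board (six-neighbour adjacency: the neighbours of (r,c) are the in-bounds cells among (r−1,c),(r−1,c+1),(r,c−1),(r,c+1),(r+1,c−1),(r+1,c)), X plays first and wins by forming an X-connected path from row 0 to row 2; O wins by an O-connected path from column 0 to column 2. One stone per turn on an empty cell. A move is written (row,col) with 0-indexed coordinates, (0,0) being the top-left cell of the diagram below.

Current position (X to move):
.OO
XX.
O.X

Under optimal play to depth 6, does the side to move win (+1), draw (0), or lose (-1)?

ply 1, X at .OO/XX./O.X | (0,0)=+1→XOO/XX./O.X*; (1,2)=-1→.OO/XXX/O.X; (2,1)=-1→.OO/XX./OXX
ply 2, O at XOO/XX./O.X | (1,2)=-1→XOO/XXO/O.X*; (2,1)=-1→XOO/XX./OOX
ply 3, X at XOO/XXO/O.X | (2,1)=+1→XOO/XXO/OXX*
ply 4: XOO/XXO/OXX is terminal -1 (O); from .OO/XX./O.X depth 6

value(.OO/XX./O.X, X) = +1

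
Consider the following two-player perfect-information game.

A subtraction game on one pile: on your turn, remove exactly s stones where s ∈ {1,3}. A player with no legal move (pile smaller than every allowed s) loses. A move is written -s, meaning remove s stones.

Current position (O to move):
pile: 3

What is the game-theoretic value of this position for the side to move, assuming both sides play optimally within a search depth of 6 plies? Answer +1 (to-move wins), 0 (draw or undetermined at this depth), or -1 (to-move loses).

value(3, O) = +1

[3] O move#1: -1:+1/2*, -3:+1/0
[2] X move#2: -1:-1/1*
[1] O move#3: -1:+1/0*
[0] end (terminal -1, X#4); searched 3 to 6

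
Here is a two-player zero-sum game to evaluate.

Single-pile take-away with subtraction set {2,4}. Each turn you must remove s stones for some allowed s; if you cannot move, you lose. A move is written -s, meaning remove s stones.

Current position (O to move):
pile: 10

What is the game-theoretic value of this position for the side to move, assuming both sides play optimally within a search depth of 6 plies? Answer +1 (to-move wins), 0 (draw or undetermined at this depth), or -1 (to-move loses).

value(10, O) = +1

[10] O move#1: -2:-1/8, -4:+1/6*
[6] X move#2: -2:-1/4*, -4:-1/2
[4] O move#3: -2:-1/2, -4:+1/0*
[0] end (terminal -1, X#4); searched 10 to 6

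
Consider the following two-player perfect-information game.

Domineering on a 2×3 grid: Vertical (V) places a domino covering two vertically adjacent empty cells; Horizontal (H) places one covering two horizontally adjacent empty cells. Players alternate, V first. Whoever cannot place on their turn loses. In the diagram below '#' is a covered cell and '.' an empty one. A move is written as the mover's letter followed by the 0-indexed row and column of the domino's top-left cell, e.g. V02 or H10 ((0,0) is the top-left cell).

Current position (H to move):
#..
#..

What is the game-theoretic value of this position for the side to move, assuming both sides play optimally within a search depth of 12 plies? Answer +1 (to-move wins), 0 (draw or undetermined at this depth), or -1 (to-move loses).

[#../#..] H move#1: H01:+1/###/#..*, H11:+1/#../###
[###/#..] end (terminal -1, V#2); searched #../#.. to 12

value(#../#.., H) = +1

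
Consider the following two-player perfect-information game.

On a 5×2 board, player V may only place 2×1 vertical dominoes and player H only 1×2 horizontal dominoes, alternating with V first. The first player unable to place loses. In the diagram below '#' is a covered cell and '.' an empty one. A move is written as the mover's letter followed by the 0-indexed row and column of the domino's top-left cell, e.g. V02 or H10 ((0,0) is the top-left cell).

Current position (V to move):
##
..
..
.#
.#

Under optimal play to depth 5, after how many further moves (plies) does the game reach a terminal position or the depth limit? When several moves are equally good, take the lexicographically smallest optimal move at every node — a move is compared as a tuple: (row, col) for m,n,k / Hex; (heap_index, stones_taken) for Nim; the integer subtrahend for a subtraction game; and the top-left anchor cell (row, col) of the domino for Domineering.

PV length from [##/../../.#/.#]: 1 ply

[##/../../.#/.#] V move#1: V10:+1/##/#./#./.#/.#*, V11:+1/##/.#/.#/.#/.#, V20:-1/##/../#./##/.#, V30:-1/##/../../##/##
[##/#./#./.#/.#] end (terminal -1, H#2); searched ##/../../.#/.# to 5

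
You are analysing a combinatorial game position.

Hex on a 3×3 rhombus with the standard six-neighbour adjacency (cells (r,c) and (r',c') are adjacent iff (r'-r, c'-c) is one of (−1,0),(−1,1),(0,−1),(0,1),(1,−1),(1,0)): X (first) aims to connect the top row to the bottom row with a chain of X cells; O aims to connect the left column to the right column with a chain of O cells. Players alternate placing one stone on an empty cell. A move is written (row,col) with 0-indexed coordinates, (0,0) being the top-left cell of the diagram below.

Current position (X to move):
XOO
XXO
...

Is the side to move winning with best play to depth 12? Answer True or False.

X winning at [XOO/XXO/...]: True

ply 1, X at XOO/XXO/... | (2,0)=+1→XOO/XXO/X..*; (2,1)=+1→XOO/XXO/.X.; (2,2)=+1→XOO/XXO/..X
ply 2: XOO/XXO/X.. is terminal -1 (O); from XOO/XXO/... depth 12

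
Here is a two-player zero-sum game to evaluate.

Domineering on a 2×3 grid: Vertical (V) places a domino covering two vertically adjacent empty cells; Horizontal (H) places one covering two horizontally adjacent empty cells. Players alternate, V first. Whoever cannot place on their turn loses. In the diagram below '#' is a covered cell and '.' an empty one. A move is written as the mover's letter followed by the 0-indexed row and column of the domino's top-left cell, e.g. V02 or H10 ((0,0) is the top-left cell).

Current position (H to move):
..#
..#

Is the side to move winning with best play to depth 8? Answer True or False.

H winning at [..#/..#]: True

p1 H@[..#/..#]: H00[###/..#]+1* H10[..#/###]+1
p2 V@[###/..#] terminal -1; root [..#/..#] d8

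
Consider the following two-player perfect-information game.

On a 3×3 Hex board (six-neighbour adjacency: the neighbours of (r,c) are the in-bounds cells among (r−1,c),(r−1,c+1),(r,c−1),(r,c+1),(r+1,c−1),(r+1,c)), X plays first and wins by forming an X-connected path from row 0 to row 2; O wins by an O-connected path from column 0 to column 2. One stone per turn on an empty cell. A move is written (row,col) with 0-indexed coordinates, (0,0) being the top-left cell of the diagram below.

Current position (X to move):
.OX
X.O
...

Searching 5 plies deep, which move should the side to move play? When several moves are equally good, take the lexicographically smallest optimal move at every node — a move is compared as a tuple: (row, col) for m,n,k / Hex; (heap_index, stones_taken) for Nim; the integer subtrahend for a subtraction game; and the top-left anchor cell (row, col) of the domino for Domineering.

ply 1, X at .OX/X.O/... | (0,0)=-1→XOX/X.O/...; (1,1)=+1→.OX/XXO/...*; (2,0)=+1→.OX/X.O/X..; (2,1)=-1→.OX/X.O/.X.; (2,2)=-1→.OX/X.O/..X
ply 2, O at .OX/XXO/... | (0,0)=-1→OOX/XXO/...*; (2,0)=-1→.OX/XXO/O..; (2,1)=-1→.OX/XXO/.O.; (2,2)=-1→.OX/XXO/..O
ply 3, X at OOX/XXO/... | (2,0)=+1→OOX/XXO/X..*; (2,1)=+1→OOX/XXO/.X.; (2,2)=+1→OOX/XXO/..X
ply 4: OOX/XXO/X.. is terminal -1 (O); from .OX/X.O/... depth 5

X's best at [.OX/X.O/...]: (1,1)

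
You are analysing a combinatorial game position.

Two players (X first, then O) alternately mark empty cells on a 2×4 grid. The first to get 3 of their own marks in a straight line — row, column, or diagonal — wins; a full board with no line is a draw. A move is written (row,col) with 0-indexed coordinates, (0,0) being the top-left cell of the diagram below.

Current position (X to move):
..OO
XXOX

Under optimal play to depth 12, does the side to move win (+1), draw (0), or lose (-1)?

[..OO/XXOX] X move#1: (0,0):-1/X.OO/XXOX, (0,1):+0/.XOO/XXOX*
[.XOO/XXOX] O move#2: (0,0):+0/OXOO/XXOX*
[OXOO/XXOX] end (terminal +0, X#3); searched ..OO/XXOX to 12

value(..OO/XXOX, X) = 0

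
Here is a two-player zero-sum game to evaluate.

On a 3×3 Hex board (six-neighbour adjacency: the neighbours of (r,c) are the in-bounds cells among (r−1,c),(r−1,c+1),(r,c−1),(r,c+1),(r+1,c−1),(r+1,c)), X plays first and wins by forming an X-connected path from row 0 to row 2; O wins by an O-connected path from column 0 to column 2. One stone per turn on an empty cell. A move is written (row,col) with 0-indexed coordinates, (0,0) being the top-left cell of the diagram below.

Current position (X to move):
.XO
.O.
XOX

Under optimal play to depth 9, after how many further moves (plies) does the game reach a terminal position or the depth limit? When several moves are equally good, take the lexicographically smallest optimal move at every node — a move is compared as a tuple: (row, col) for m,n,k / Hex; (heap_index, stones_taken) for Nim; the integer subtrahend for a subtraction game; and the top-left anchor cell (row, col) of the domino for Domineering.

PV length from [.XO/.O./XOX]: 1 ply

p1 X@[.XO/.O./XOX]: (0,0)[XXO/.O./XOX]-1 (1,0)[.XO/XO./XOX]+1* (1,2)[.XO/.OX/XOX]-1
p2 O@[.XO/XO./XOX] terminal -1; root [.XO/.O./XOX] d9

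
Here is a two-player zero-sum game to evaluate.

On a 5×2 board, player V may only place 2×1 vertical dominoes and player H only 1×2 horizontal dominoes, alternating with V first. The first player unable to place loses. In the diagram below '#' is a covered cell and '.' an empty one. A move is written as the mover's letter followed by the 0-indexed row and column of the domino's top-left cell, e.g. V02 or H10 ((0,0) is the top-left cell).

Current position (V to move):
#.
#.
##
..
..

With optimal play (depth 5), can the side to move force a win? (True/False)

[#./#./##/../..] V move#1: V01:-1/##/##/##/../.., V30:+1/#./#./##/#./#.*, V31:+1/#./#./##/.#/.#
[#./#./##/#./#.] end (terminal -1, H#2); searched #./#./##/../.. to 5

V winning at [#./#./##/../..]: True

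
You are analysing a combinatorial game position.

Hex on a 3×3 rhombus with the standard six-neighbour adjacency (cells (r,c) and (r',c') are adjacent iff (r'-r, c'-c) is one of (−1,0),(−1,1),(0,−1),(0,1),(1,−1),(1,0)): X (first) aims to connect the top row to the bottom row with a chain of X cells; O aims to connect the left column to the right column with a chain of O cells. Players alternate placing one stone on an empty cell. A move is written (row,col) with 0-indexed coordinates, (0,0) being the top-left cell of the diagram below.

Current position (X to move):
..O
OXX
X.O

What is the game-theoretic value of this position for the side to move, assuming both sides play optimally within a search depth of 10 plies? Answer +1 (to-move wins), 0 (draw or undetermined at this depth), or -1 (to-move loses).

ply 1, X at ..O/OXX/X.O | (0,0)=-1→X.O/OXX/X.O; (0,1)=+1→.XO/OXX/X.O*; (2,1)=-1→..O/OXX/XXO
ply 2: .XO/OXX/X.O is terminal -1 (O); from ..O/OXX/X.O depth 10

value(..O/OXX/X.O, X) = +1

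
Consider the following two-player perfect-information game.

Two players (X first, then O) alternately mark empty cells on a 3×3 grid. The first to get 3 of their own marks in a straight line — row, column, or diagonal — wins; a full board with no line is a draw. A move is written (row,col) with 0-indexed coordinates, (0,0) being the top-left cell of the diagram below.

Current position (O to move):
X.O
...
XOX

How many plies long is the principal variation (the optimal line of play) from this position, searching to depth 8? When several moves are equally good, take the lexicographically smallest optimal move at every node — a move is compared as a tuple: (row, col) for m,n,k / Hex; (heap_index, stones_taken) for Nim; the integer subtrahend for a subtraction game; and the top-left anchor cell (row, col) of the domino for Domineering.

PV length from [X.O/.../XOX]: 2 plies

ply 1, O at X.O/.../XOX | (0,1)=-1→XOO/.../XOX*; (1,0)=-1→X.O/O../XOX; (1,1)=-1→X.O/.O./XOX; (1,2)=-1→X.O/..O/XOX
ply 2, X at XOO/.../XOX | (1,0)=+1→XOO/X../XOX*; (1,1)=+1→XOO/.X./XOX; (1,2)=-1→XOO/..X/XOX
ply 3: XOO/X../XOX is terminal -1 (O); from X.O/.../XOX depth 8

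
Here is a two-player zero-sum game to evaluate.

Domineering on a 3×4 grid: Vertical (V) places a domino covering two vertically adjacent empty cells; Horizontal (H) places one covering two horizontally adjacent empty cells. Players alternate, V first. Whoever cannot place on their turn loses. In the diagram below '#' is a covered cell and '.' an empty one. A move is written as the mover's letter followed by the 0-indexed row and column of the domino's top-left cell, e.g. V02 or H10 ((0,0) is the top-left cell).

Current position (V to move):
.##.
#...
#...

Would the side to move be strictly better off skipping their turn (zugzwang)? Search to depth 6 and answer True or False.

[.##./#.../#...] V move#1: V03:-1/.###/#..#/#..., V11:-1/.##./##../##.., V12:+1/.##./#.#./#.#.*, V13:-1/.##./#..#/#..#
[.##./#.#./#.#.] end (terminal -1, H#2); searched .##./#.../#... to 6
pass branch (H moves first from the same position):
  | [.##./#.../#...] H move#1: H11:+1/.##./###./#...*, H12:+1/.##./#.##/#..., H21:+1/.##./#.../###., H22:+1/.##./#.../#.##
  | [.##./###./#...] V move#2: V03:-1/.###/####/#...*, V13:-1/.##./####/#..#
  | [.###/####/#...] H move#3: H21:+1/.###/####/###.*, H22:+1/.###/####/#.##
  | [.###/####/###.] end (terminal -1, V#4); searched .##./#.../#... to 6
V moving scores +1; V passing scores -1

zugzwang(.##./#.../#..., V) = False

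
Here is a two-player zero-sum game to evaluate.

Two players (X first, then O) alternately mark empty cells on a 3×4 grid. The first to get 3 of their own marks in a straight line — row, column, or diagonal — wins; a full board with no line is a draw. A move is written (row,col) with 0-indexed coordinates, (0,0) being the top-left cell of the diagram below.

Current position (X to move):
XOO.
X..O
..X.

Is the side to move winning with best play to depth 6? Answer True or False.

X winning at [XOO./X..O/..X.]: True

p1 X@[XOO./X..O/..X.]: (0,3)[XOOX/X..O/..X.]+1* (1,1)[XOO./XX.O/..X.]+1 (1,2)[XOO./X.XO/..X.]-1 (2,0)[XOO./X..O/X.X.]+1 (2,1)[XOO./X..O/.XX.]-1 (2,3)[XOO./X..O/..XX]-1
p2 O@[XOOX/X..O/..X.]: (1,1)[XOOX/XO.O/..X.]-1* (1,2)[XOOX/X.OO/..X.]-1 (2,0)[XOOX/X..O/O.X.]-1 (2,1)[XOOX/X..O/.OX.]-1 (2,3)[XOOX/X..O/..XO]-1
p3 X@[XOOX/XO.O/..X.]: (1,2)[XOOX/XOXO/..X.]-1 (2,0)[XOOX/XO.O/X.X.]+1* (2,1)[XOOX/XO.O/.XX.]-1 (2,3)[XOOX/XO.O/..XX]-1
p4 O@[XOOX/XO.O/X.X.] terminal -1; root [XOO./X..O/..X.] d6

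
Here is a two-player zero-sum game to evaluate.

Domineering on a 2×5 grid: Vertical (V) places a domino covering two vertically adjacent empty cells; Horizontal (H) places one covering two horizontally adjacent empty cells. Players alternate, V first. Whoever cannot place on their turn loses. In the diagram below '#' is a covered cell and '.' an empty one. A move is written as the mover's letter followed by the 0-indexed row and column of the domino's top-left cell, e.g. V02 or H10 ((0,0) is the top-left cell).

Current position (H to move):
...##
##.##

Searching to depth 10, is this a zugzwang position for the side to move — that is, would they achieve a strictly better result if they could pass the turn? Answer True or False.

zugzwang(...##/##.##, H) = False

ply 1, H at ...##/##.## | H00=-1→##.##/##.##; H01=+1→.####/##.##*
ply 2: .####/##.## is terminal -1 (V); from ...##/##.## depth 10
if H skipped the turn, V would face:
~ ply 1, V at ...##/##.## | V02=-1→..###/#####*
~ ply 2, H at ..###/##### | H00=+1→#####/#####*
~ ply 3: #####/##### is terminal -1 (V); from ...##/##.## depth 10
compare (H): move=+1 vs pass=+1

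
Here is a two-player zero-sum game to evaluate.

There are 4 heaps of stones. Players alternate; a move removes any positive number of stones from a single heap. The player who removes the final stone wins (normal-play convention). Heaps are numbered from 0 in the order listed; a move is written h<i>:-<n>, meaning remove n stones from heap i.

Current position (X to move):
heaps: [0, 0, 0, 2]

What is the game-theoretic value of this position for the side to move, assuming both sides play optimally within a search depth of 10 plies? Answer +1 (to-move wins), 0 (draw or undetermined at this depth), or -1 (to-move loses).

value((0,0,0,2), X) = +1

p1 X@[(0,0,0,2)]: h3:-1[(0,0,0,1)]-1 h3:-2[(0,0,0,0)]+1*
p2 O@[(0,0,0,0)] terminal -1; root [(0,0,0,2)] d10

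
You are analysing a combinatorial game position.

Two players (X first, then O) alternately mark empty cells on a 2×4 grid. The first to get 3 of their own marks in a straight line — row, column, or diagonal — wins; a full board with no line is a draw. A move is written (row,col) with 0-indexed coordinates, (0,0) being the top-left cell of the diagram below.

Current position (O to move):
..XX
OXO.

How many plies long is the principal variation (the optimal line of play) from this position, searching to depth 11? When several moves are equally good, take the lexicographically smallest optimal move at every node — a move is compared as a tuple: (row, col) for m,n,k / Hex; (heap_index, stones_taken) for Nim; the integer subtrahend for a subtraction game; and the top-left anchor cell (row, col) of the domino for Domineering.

PV length from [..XX/OXO.]: 3 plies

[..XX/OXO.] O move#1: (0,0):-1/O.XX/OXO., (0,1):+0/.OXX/OXO.*, (1,3):-1/..XX/OXOO
[.OXX/OXO.] X move#2: (0,0):+0/XOXX/OXO.*, (1,3):+0/.OXX/OXOX
[XOXX/OXO.] O move#3: (1,3):+0/XOXX/OXOO*
[XOXX/OXOO] end (terminal +0, X#4); searched ..XX/OXO. to 11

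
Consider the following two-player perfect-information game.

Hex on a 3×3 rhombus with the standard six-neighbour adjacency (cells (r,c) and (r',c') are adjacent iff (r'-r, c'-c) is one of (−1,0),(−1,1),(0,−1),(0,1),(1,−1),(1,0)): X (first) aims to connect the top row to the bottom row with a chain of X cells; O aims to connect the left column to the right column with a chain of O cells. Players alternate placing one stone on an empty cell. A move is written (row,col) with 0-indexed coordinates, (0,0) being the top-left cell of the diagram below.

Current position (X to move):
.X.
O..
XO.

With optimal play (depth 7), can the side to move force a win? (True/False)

X winning at [.X./O../XO.]: True

ply 1, X at .X./O../XO. | (0,0)=-1→XX./O../XO.; (0,2)=-1→.XX/O../XO.; (1,1)=+1→.X./OX./XO.*; (1,2)=-1→.X./O.X/XO.; (2,2)=-1→.X./O../XOX
ply 2: .X./OX./XO. is terminal -1 (O); from .X./O../XO. depth 7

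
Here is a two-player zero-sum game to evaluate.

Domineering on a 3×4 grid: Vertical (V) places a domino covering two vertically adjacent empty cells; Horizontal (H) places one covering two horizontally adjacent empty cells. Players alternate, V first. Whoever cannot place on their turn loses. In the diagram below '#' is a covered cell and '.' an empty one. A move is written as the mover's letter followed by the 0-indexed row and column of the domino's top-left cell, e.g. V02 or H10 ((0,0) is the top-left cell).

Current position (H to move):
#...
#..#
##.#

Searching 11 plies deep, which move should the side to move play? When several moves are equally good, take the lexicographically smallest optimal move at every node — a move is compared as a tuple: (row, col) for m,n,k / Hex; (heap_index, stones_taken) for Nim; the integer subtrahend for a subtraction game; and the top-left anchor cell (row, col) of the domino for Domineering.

ply 1, H at #.../#..#/##.# | H01=-1→###./#..#/##.#; H02=-1→#.##/#..#/##.#; H11=+1→#.../####/##.#*
ply 2: #.../####/##.# is terminal -1 (V); from #.../#..#/##.# depth 11

H's best at [#.../#..#/##.#]: H11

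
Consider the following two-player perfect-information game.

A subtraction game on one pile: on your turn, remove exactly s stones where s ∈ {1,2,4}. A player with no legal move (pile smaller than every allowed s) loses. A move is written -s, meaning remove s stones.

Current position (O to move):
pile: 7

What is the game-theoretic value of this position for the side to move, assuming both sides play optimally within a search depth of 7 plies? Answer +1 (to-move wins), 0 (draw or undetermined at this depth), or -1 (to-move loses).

value(7, O) = +1

p1 O@[7]: -1[6]+1* -2[5]-1 -4[3]+1
p2 X@[6]: -1[5]-1* -2[4]-1 -4[2]-1
p3 O@[5]: -1[4]-1 -2[3]+1* -4[1]-1
p4 X@[3]: -1[2]-1* -2[1]-1
p5 O@[2]: -1[1]-1 -2[0]+1*
p6 X@[0] terminal -1; root [7] d7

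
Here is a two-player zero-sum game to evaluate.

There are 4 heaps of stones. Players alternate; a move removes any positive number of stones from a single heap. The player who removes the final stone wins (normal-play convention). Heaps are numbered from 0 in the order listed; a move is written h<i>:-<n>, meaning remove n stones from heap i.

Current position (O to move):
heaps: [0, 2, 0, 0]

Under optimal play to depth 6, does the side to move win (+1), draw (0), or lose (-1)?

p1 O@[(0,2,0,0)]: h1:-1[(0,1,0,0)]-1 h1:-2[(0,0,0,0)]+1*
p2 X@[(0,0,0,0)] terminal -1; root [(0,2,0,0)] d6

value((0,2,0,0), O) = +1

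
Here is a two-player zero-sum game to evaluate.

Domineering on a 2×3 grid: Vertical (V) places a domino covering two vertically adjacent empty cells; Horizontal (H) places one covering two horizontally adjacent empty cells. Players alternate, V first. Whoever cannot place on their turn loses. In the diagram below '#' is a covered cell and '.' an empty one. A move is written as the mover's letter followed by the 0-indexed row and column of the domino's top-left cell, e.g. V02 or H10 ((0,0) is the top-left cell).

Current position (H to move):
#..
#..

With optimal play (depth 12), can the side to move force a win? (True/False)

ply 1, H at #../#.. | H01=+1→###/#..*; H11=+1→#../###
ply 2: ###/#.. is terminal -1 (V); from #../#.. depth 12

H winning at [#../#..]: True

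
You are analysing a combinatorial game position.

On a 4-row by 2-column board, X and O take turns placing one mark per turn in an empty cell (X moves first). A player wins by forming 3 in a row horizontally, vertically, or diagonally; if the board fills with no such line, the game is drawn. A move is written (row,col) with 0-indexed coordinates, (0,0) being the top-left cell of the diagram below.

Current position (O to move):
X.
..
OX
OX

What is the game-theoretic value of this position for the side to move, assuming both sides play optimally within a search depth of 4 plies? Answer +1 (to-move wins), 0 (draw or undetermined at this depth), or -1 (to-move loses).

p1 O@[X./../OX/OX]: (0,1)[XO/../OX/OX]-1 (1,0)[X./O./OX/OX]+1* (1,1)[X./.O/OX/OX]+0
p2 X@[X./O./OX/OX] terminal -1; root [X./../OX/OX] d4

value(X./../OX/OX, O) = +1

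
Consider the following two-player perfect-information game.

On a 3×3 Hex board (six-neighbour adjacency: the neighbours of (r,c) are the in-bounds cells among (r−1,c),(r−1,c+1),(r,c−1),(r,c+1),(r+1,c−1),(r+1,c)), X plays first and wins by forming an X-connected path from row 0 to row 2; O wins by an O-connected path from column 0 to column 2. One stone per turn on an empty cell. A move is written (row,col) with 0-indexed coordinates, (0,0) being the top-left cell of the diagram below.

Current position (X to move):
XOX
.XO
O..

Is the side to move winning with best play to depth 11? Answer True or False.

p1 X@[XOX/.XO/O..]: (1,0)[XOX/XXO/O..]-1 (2,1)[XOX/.XO/OX.]+1* (2,2)[XOX/.XO/O.X]-1
p2 O@[XOX/.XO/OX.] terminal -1; root [XOX/.XO/O..] d11

X winning at [XOX/.XO/O..]: True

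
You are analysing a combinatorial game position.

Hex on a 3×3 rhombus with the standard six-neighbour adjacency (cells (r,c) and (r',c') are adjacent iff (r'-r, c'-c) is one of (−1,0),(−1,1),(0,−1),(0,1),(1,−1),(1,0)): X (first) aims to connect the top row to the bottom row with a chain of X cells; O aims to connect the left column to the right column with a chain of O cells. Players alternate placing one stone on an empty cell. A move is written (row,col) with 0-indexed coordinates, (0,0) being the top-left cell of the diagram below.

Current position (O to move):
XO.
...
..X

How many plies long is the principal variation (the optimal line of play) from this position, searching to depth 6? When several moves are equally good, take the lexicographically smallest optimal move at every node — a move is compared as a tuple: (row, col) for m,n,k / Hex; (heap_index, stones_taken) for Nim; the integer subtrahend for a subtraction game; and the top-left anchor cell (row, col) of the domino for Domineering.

PV length from [XO./.../..X]: 5 plies

ply 1, O at XO./.../..X | (0,2)=-1→XOO/.../..X; (1,0)=-1→XO./O../..X; (1,1)=+1→XO./.O./..X*; (1,2)=-1→XO./..O/..X; (2,0)=-1→XO./.../O.X; (2,1)=-1→XO./.../.OX
ply 2, X at XO./.O./..X | (0,2)=-1→XOX/.O./..X*; (1,0)=-1→XO./XO./..X; (1,2)=-1→XO./.OX/..X; (2,0)=-1→XO./.O./X.X; (2,1)=-1→XO./.O./.XX
ply 3, O at XOX/.O./..X | (1,0)=-1→XOX/OO./..X; (1,2)=+1→XOX/.OO/..X*; (2,0)=-1→XOX/.O./O.X; (2,1)=-1→XOX/.O./.OX
ply 4, X at XOX/.OO/..X | (1,0)=-1→XOX/XOO/..X*; (2,0)=-1→XOX/.OO/X.X; (2,1)=-1→XOX/.OO/.XX
ply 5, O at XOX/XOO/..X | (2,0)=+1→XOX/XOO/O.X*; (2,1)=-1→XOX/XOO/.OX
ply 6: XOX/XOO/O.X is terminal -1 (X); from XO./.../..X depth 6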